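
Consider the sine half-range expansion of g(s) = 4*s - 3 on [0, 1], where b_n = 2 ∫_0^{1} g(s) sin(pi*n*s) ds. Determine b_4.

b_4 = 2 ∫_0^{1} (4*s - 3) sin(4*pi*s) ds.
Integrating by parts (boundary term plus one more integral), an antiderivative of (4*s - 3) sin(4*pi*s) is -s*cos(4*pi*s)/pi + sin(4*pi*s)/(4*pi**2) + 3*cos(4*pi*s)/(4*pi); evaluating from 0 to 1: ∫_{0}^{1} (4*s - 3) sin(4*pi*s) ds = (-1/(4*pi)) - (3/(4*pi)) = -1/pi.
Hence b_4 = 2·(-1/pi) = -2/pi.

-2/pi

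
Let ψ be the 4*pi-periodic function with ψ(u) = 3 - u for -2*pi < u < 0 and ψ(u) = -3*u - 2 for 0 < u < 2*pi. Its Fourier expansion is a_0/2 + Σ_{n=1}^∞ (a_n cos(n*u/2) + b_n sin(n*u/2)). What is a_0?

1 - 2*pi

a_0 = (1/(2*pi)) ∫_{-2*pi}^{2*pi} ψ(u) du = (1/(2*pi)) · (2*pi*(1 - 2*pi)) = 1 - 2*pi.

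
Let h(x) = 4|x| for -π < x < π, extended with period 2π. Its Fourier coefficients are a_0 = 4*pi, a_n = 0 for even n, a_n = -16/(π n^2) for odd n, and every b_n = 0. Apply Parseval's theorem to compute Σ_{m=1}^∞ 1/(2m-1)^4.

Parseval: a_0^2/2 + Σ a_n^2 = (1/π) ∫_{-π}^{π} h(x)^2 dx = 32*pi**2/3.
Subtract a_0^2/2 = 8*pi**2: Σ a_n^2 = 8*pi**2/3.
Only odd n contribute, with a_n^2 = 256/(π^2 n^4), so Σ_{m≥1} 1/(2m-1)^4 = π^2·(8*pi**2/3)/256 = pi**4/96.

pi**4/96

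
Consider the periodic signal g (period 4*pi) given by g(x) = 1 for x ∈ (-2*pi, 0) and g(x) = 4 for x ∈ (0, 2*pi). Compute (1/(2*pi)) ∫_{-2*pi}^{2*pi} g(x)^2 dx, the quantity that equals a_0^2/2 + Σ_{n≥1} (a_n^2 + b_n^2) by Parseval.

17

(1/(2*pi)) ∫_{-2*pi}^{2*pi} g(x)^2 dx = (1/(2*pi)) · (34*pi) = 17.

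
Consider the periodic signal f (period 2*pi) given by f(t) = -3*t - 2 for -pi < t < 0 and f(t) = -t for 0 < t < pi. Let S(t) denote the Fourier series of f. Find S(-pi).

At t = -pi the one-sided limits are f(-pi^-) = -pi and f(-pi^+) = -2 + 3*pi.
By Dirichlet's theorem the series converges to their average, [(-pi) + (-2 + 3*pi)]/2 = -1 + pi.

-1 + pi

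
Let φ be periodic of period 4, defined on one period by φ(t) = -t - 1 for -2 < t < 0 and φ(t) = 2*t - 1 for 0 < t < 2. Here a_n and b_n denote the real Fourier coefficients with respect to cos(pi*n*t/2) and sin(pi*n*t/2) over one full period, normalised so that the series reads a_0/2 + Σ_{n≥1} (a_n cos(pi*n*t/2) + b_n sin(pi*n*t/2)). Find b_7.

b_7 = 1/2 ∫_{-2}^{2} φ(t) sin(7*pi*t/2) dt.
Split the integral at the breakpoints.
Integrating by parts (boundary term plus one more integral), an antiderivative of (-t - 1) sin(7*pi*t/2) is 2*t*cos(7*pi*t/2)/(7*pi) - 4*sin(7*pi*t/2)/(49*pi**2) + 2*cos(7*pi*t/2)/(7*pi); evaluating from -2 to 0: ∫_{-2}^{0} (-t - 1) sin(7*pi*t/2) dt = (2/(7*pi)) - (2/(7*pi)) = 0.
Integrating by parts (boundary term plus one more integral), an antiderivative of (2*t - 1) sin(7*pi*t/2) is -4*t*cos(7*pi*t/2)/(7*pi) + 8*sin(7*pi*t/2)/(49*pi**2) + 2*cos(7*pi*t/2)/(7*pi); evaluating from 0 to 2: ∫_{0}^{2} (2*t - 1) sin(7*pi*t/2) dt = (6/(7*pi)) - (2/(7*pi)) = 4/(7*pi).
Summing the pieces and multiplying by (1/2) gives b_7 = 2/(7*pi).

2/(7*pi)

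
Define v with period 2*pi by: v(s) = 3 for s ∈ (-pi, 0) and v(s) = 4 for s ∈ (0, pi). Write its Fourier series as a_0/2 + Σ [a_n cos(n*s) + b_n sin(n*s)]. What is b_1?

2/pi

b_1 = 1/pi ∫_{-pi}^{pi} v(s) sin(s) ds.
Split the integral at the breakpoints.
Directly, an antiderivative of (3) sin(s) is -3*cos(s); evaluating from -pi to 0: ∫_{-pi}^{0} (3) sin(s) ds = (-3) - (3) = -6.
Directly, an antiderivative of (4) sin(s) is -4*cos(s); evaluating from 0 to pi: ∫_{0}^{pi} (4) sin(s) ds = (4) - (-4) = 8.
Summing the pieces and multiplying by (1/pi) gives b_1 = 2/pi.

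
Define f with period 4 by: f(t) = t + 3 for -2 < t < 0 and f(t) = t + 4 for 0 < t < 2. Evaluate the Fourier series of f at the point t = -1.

2

f is continuous at t = -1 with value 2, so the series converges to 2 there.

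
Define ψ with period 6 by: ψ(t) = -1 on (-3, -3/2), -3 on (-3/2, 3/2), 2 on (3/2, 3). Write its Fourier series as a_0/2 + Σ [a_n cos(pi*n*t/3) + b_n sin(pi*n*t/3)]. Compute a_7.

a_7 = 1/3 ∫_{-3}^{3} ψ(t) cos(7*pi*t/3) dt.
Split the integral at the breakpoints.
Directly, an antiderivative of (-1) cos(7*pi*t/3) is -3*sin(7*pi*t/3)/(7*pi); evaluating from -3 to -3/2: ∫_{-3}^{-3/2} (-1) cos(7*pi*t/3) dt = (-3/(7*pi)) - (0) = -3/(7*pi).
Directly, an antiderivative of (-3) cos(7*pi*t/3) is -9*sin(7*pi*t/3)/(7*pi); evaluating from -3/2 to 3/2: ∫_{-3/2}^{3/2} (-3) cos(7*pi*t/3) dt = (9/(7*pi)) - (-9/(7*pi)) = 18/(7*pi).
Directly, an antiderivative of (2) cos(7*pi*t/3) is 6*sin(7*pi*t/3)/(7*pi); evaluating from 3/2 to 3: ∫_{3/2}^{3} (2) cos(7*pi*t/3) dt = (0) - (-6/(7*pi)) = 6/(7*pi).
Summing the pieces and multiplying by (1/3) gives a_7 = 1/pi.

1/pi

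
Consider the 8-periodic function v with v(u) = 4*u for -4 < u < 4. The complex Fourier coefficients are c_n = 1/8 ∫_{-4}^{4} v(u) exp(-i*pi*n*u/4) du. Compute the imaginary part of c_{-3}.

Since v is real-valued, Im(c_{-3}) = -1/8 ∫_{-4}^{4} v(u) sin(-3*pi*u/4) du = b_{3}/2.
v is odd and sin(-3*pi*u/4) is odd, so the integrand is even: ∫_{-4}^{4} v(u) sin(-3*pi*u/4) du = 2∫_0^{4} v(u) sin(-3*pi*u/4) du.
Integrating by parts (boundary term plus one more integral), an antiderivative of (4*u) sin(-3*pi*u/4) is 16*u*cos(3*pi*u/4)/(3*pi) - 64*sin(3*pi*u/4)/(9*pi**2); evaluating from 0 to 4: ∫_{0}^{4} (4*u) sin(-3*pi*u/4) du = (-64/(3*pi)) - (0) = -64/(3*pi).
So ∫_{-4}^{4} v(u) sin(-3*pi*u/4) du = -128/(3*pi).
Hence Im(c_{-3}) = (-1/8)·(-128/(3*pi)) = 16/(3*pi).

16/(3*pi)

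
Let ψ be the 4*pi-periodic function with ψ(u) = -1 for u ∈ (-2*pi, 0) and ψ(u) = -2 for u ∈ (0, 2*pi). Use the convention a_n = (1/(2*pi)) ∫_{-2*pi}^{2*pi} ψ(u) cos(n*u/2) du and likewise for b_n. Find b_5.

-2/(5*pi)

b_5 = (1/(2*pi)) ∫_{-2*pi}^{2*pi} ψ(u) sin(5*u/2) du.
Split the integral at the breakpoints.
Directly, an antiderivative of (-1) sin(5*u/2) is 2*cos(5*u/2)/5; evaluating from -2*pi to 0: ∫_{-2*pi}^{0} (-1) sin(5*u/2) du = (2/5) - (-2/5) = 4/5.
Directly, an antiderivative of (-2) sin(5*u/2) is 4*cos(5*u/2)/5; evaluating from 0 to 2*pi: ∫_{0}^{2*pi} (-2) sin(5*u/2) du = (-4/5) - (4/5) = -8/5.
Summing the pieces and multiplying by (1/(2*pi)) gives b_5 = -2/(5*pi).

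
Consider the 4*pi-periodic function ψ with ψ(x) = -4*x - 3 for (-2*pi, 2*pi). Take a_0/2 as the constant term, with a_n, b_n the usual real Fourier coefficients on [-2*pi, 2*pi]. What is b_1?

-16

b_1 = (1/(2*pi)) ∫_{-2*pi}^{2*pi} ψ(x) sin(x/2) dx.
Integrating by parts (boundary term plus one more integral), an antiderivative of (-4*x - 3) sin(x/2) is 8*x*cos(x/2) - 16*sin(x/2) + 6*cos(x/2); evaluating from -2*pi to 2*pi: ∫_{-2*pi}^{2*pi} (-4*x - 3) sin(x/2) dx = (-16*pi - 6) - (-6 + 16*pi) = -32*pi.
Hence b_1 = (1/(2*pi))·(-32*pi) = -16.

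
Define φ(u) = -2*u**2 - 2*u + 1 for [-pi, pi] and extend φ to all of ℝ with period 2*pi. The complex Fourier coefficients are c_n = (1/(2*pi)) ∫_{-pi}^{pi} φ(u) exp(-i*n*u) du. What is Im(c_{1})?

Since φ is real-valued, Im(c_{1}) = -(1/(2*pi)) ∫_{-pi}^{pi} φ(u) sin(u) du = -b_{1}/2.
Integrating by parts twice (tabular method), an antiderivative of (-2*u**2 - 2*u + 1) sin(u) is 2*u**2*cos(u) - 4*u*sin(u) + 2*u*cos(u) - 2*sin(u) - 5*cos(u); evaluating from -pi to pi: ∫_{-pi}^{pi} (-2*u**2 - 2*u + 1) sin(u) du = (-2*pi**2 - 2*pi + 5) - (-2*pi**2 + 5 + 2*pi) = -4*pi.
Hence Im(c_{1}) = (-1/(2*pi))·(-4*pi) = 2.

2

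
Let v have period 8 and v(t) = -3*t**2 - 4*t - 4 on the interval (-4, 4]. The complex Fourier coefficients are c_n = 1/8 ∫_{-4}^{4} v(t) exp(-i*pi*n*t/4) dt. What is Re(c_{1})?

Since v is real-valued, Re(c_{1}) = 1/8 ∫_{-4}^{4} v(t) cos(pi*t/4) dt = a_{1}/2.
Integrating by parts twice (tabular method), an antiderivative of (-3*t**2 - 4*t - 4) cos(pi*t/4) is -12*t**2*sin(pi*t/4)/pi - 16*t*sin(pi*t/4)/pi - 96*t*cos(pi*t/4)/pi**2 - 16*sin(pi*t/4)/pi + 384*sin(pi*t/4)/pi**3 - 64*cos(pi*t/4)/pi**2; evaluating from -4 to 4: ∫_{-4}^{4} (-3*t**2 - 4*t - 4) cos(pi*t/4) dt = (448/pi**2) - (-320/pi**2) = 768/pi**2.
Hence Re(c_{1}) = (1/8)·(768/pi**2) = 96/pi**2.

96/pi**2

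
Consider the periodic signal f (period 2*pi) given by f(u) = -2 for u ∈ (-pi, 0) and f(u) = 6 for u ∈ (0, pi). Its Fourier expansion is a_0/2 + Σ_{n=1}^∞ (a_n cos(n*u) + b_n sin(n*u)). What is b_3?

b_3 = 1/pi ∫_{-pi}^{pi} f(u) sin(3*u) du.
Split the integral at the breakpoints.
Directly, an antiderivative of (-2) sin(3*u) is 2*cos(3*u)/3; evaluating from -pi to 0: ∫_{-pi}^{0} (-2) sin(3*u) du = (2/3) - (-2/3) = 4/3.
Directly, an antiderivative of (6) sin(3*u) is -2*cos(3*u); evaluating from 0 to pi: ∫_{0}^{pi} (6) sin(3*u) du = (2) - (-2) = 4.
Summing the pieces and multiplying by (1/pi) gives b_3 = 16/(3*pi).

16/(3*pi)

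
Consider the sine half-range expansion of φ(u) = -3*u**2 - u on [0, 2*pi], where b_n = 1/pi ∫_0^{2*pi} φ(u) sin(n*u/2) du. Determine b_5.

b_5 = 1/pi ∫_0^{2*pi} (-3*u**2 - u) sin(5*u/2) du.
Integrating by parts twice (tabular method), an antiderivative of (-3*u**2 - u) sin(5*u/2) is 6*u**2*cos(5*u/2)/5 - 24*u*sin(5*u/2)/25 + 2*u*cos(5*u/2)/5 - 4*sin(5*u/2)/25 - 48*cos(5*u/2)/125; evaluating from 0 to 2*pi: ∫_{0}^{2*pi} (-3*u**2 - u) sin(5*u/2) du = (-24*pi**2/5 - 4*pi/5 + 48/125) - (-48/125) = -24*pi**2/5 - 4*pi/5 + 96/125.
Hence b_5 = (1/pi)·(-24*pi**2/5 - 4*pi/5 + 96/125) = 4*(-150*pi**2 - 25*pi + 24)/(125*pi).

4*(-150*pi**2 - 25*pi + 24)/(125*pi)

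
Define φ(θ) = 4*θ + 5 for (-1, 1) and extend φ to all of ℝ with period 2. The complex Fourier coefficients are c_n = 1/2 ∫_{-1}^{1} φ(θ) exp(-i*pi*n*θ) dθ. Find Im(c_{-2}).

Since φ is real-valued, Im(c_{-2}) = -1/2 ∫_{-1}^{1} φ(θ) sin(-2*pi*θ) dθ = b_{2}/2.
Integrating by parts (boundary term plus one more integral), an antiderivative of (4*θ + 5) sin(-2*pi*θ) is 2*θ*cos(2*pi*θ)/pi - sin(2*pi*θ)/pi**2 + 5*cos(2*pi*θ)/(2*pi); evaluating from -1 to 1: ∫_{-1}^{1} (4*θ + 5) sin(-2*pi*θ) dθ = (9/(2*pi)) - (1/(2*pi)) = 4/pi.
Hence Im(c_{-2}) = (-1/2)·(4/pi) = -2/pi.

-2/pi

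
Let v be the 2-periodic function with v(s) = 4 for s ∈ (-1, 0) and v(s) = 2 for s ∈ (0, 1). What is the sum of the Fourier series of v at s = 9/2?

s = 9/2 differs from s = 1/2 by 2 full period(s), and the series is 2-periodic.
v is continuous at s = 1/2 with value 2, so the series converges to 2 there.

2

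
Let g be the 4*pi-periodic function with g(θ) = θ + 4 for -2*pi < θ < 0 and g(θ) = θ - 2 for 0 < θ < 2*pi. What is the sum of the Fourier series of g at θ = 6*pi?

θ = 6*pi differs from θ = -2*pi by 2 full period(s), and the series is 4*pi-periodic.
At θ = -2*pi the one-sided limits are g(-2*pi^-) = -2 + 2*pi and g(-2*pi^+) = 4 - 2*pi.
By Dirichlet's theorem the series converges to their average, [(-2 + 2*pi) + (4 - 2*pi)]/2 = 1.

1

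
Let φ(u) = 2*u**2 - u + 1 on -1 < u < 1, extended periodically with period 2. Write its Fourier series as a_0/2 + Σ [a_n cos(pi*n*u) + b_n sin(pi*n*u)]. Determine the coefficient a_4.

a_4 = ∫_{-1}^{1} φ(u) cos(4*pi*u) du.
Integrating by parts twice (tabular method), an antiderivative of (2*u**2 - u + 1) cos(4*pi*u) is u**2*sin(4*pi*u)/(2*pi) - u*sin(4*pi*u)/(4*pi) + u*cos(4*pi*u)/(4*pi**2) - sin(4*pi*u)/(16*pi**3) + sin(4*pi*u)/(4*pi) - cos(4*pi*u)/(16*pi**2); evaluating from -1 to 1: ∫_{-1}^{1} (2*u**2 - u + 1) cos(4*pi*u) du = (3/(16*pi**2)) - (-5/(16*pi**2)) = 1/(2*pi**2).
Hence a_4 = 1/(2*pi**2).

1/(2*pi**2)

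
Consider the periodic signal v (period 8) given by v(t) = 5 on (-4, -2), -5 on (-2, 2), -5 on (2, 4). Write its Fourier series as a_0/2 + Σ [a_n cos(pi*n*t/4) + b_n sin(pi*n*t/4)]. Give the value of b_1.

-10/pi

b_1 = 1/4 ∫_{-4}^{4} v(t) sin(pi*t/4) dt.
Split the integral at the breakpoints.
Directly, an antiderivative of (5) sin(pi*t/4) is -20*cos(pi*t/4)/pi; evaluating from -4 to -2: ∫_{-4}^{-2} (5) sin(pi*t/4) dt = (0) - (20/pi) = -20/pi.
Directly, an antiderivative of (-5) sin(pi*t/4) is 20*cos(pi*t/4)/pi; evaluating from -2 to 2: ∫_{-2}^{2} (-5) sin(pi*t/4) dt = (0) - (0) = 0.
Directly, an antiderivative of (-5) sin(pi*t/4) is 20*cos(pi*t/4)/pi; evaluating from 2 to 4: ∫_{2}^{4} (-5) sin(pi*t/4) dt = (-20/pi) - (0) = -20/pi.
Summing the pieces and multiplying by (1/4) gives b_1 = -10/pi.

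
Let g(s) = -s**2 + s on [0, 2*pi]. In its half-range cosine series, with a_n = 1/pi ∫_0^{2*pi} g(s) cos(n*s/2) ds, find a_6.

a_6 = 1/pi ∫_0^{2*pi} (-s**2 + s) cos(3*s) ds.
Integrating by parts twice (tabular method), an antiderivative of (-s**2 + s) cos(3*s) is -s**2*sin(3*s)/3 + s*sin(3*s)/3 - 2*s*cos(3*s)/9 + 2*sin(3*s)/27 + cos(3*s)/9; evaluating from 0 to 2*pi: ∫_{0}^{2*pi} (-s**2 + s) cos(3*s) ds = (1/9 - 4*pi/9) - (1/9) = -4*pi/9.
Hence a_6 = (1/pi)·(-4*pi/9) = -4/9.

-4/9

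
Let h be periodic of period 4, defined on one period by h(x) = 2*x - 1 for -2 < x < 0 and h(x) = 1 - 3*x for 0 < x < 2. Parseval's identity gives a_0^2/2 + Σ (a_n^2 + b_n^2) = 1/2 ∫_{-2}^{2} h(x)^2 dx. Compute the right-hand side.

52/3

1/2 ∫_{-2}^{2} h(x)^2 dx = 1/2 · (104/3) = 52/3.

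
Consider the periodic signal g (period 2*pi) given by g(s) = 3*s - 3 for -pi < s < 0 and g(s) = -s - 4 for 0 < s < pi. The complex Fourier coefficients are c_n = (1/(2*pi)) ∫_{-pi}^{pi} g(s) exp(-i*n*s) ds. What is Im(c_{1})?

Since g is real-valued, Im(c_{1}) = -(1/(2*pi)) ∫_{-pi}^{pi} g(s) sin(s) ds = -b_{1}/2.
Split the integral at the breakpoints.
Integrating by parts (boundary term plus one more integral), an antiderivative of (3*s - 3) sin(s) is -3*s*cos(s) + 3*sin(s) + 3*cos(s); evaluating from -pi to 0: ∫_{-pi}^{0} (3*s - 3) sin(s) ds = (3) - (-3*pi - 3) = 6 + 3*pi.
Integrating by parts (boundary term plus one more integral), an antiderivative of (-s - 4) sin(s) is s*cos(s) - sin(s) + 4*cos(s); evaluating from 0 to pi: ∫_{0}^{pi} (-s - 4) sin(s) ds = (-4 - pi) - (4) = -8 - pi.
So ∫_{-pi}^{pi} g(s) sin(s) ds = -2 + 2*pi.
Hence Im(c_{1}) = (-1/(2*pi))·(-2 + 2*pi) = (1 - pi)/pi.

(1 - pi)/pi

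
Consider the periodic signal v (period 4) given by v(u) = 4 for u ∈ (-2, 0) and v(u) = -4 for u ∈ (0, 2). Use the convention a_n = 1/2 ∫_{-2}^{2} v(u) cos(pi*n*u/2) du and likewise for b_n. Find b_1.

b_1 = 1/2 ∫_{-2}^{2} v(u) sin(pi*u/2) du.
v is odd and sin(pi*u/2) is odd, so the integrand is even and b_1 = ∫_0^{2} v(u) sin(pi*u/2) du.
Directly, an antiderivative of (-4) sin(pi*u/2) is 8*cos(pi*u/2)/pi; evaluating from 0 to 2: ∫_{0}^{2} (-4) sin(pi*u/2) du = (-8/pi) - (8/pi) = -16/pi.
Hence b_1 = -16/pi.

-16/pi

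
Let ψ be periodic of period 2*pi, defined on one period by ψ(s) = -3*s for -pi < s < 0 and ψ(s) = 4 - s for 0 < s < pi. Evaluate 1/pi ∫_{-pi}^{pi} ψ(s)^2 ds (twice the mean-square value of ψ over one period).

-4*pi + 16 + 10*pi**2/3

1/pi ∫_{-pi}^{pi} ψ(s)^2 ds = 1/pi · (2*pi*(-6*pi + 24 + 5*pi**2)/3) = -4*pi + 16 + 10*pi**2/3.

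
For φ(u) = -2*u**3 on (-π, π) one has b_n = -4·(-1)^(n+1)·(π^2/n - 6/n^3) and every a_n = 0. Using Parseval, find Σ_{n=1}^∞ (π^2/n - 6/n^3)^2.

Parseval: Σ b_n^2 = (1/π) ∫_{-π}^{π} φ(u)^2 du = 8*pi**6/7.
b_n^2 = 16·(π^2/n - 6/n^3)^2, so the sum equals (8*pi**6/7)/16 = pi**6/14.

pi**6/14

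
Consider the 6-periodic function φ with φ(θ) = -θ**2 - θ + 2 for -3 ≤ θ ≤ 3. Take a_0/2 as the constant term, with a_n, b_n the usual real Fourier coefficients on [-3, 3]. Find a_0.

a_0 = 1/3 ∫_{-3}^{3} φ(θ) dθ = 1/3 · (-6) = -2.

-2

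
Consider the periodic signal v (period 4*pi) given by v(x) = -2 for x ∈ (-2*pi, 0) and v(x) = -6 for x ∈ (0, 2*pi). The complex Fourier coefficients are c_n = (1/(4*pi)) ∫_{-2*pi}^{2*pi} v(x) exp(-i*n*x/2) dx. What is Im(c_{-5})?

-4/(5*pi)

Since v is real-valued, Im(c_{-5}) = -(1/(4*pi)) ∫_{-2*pi}^{2*pi} v(x) sin(-5*x/2) dx = b_{5}/2.
Split the integral at the breakpoints.
Directly, an antiderivative of (-2) sin(-5*x/2) is -4*cos(5*x/2)/5; evaluating from -2*pi to 0: ∫_{-2*pi}^{0} (-2) sin(-5*x/2) dx = (-4/5) - (4/5) = -8/5.
Directly, an antiderivative of (-6) sin(-5*x/2) is -12*cos(5*x/2)/5; evaluating from 0 to 2*pi: ∫_{0}^{2*pi} (-6) sin(-5*x/2) dx = (12/5) - (-12/5) = 24/5.
So ∫_{-2*pi}^{2*pi} v(x) sin(-5*x/2) dx = 16/5.
Hence Im(c_{-5}) = (-1/(4*pi))·(16/5) = -4/(5*pi).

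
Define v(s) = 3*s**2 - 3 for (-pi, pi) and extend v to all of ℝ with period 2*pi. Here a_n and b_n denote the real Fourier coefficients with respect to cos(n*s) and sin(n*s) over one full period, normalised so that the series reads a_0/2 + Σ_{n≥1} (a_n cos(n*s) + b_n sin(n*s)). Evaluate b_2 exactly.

0

b_2 = 1/pi ∫_{-pi}^{pi} v(s) sin(2*s) ds.
v is even and sin(2*s) is odd, so the integrand is odd over a symmetric interval and the integral vanishes.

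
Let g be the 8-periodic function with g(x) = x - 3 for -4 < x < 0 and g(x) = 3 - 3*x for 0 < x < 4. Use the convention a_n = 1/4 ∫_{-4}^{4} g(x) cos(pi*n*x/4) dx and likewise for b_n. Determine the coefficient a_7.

32/(49*pi**2)

a_7 = 1/4 ∫_{-4}^{4} g(x) cos(7*pi*x/4) dx.
Split the integral at the breakpoints.
Integrating by parts (boundary term plus one more integral), an antiderivative of (x - 3) cos(7*pi*x/4) is 4*x*sin(7*pi*x/4)/(7*pi) - 12*sin(7*pi*x/4)/(7*pi) + 16*cos(7*pi*x/4)/(49*pi**2); evaluating from -4 to 0: ∫_{-4}^{0} (x - 3) cos(7*pi*x/4) dx = (16/(49*pi**2)) - (-16/(49*pi**2)) = 32/(49*pi**2).
Integrating by parts (boundary term plus one more integral), an antiderivative of (3 - 3*x) cos(7*pi*x/4) is -12*x*sin(7*pi*x/4)/(7*pi) + 12*sin(7*pi*x/4)/(7*pi) - 48*cos(7*pi*x/4)/(49*pi**2); evaluating from 0 to 4: ∫_{0}^{4} (3 - 3*x) cos(7*pi*x/4) dx = (48/(49*pi**2)) - (-48/(49*pi**2)) = 96/(49*pi**2).
Summing the pieces and multiplying by (1/4) gives a_7 = 32/(49*pi**2).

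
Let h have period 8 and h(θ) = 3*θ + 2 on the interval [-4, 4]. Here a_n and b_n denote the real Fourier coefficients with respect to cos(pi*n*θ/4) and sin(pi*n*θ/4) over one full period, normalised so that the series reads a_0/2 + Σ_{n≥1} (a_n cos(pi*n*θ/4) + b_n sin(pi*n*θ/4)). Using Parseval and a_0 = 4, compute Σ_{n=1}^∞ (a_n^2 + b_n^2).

Parseval: a_0^2/2 + Σ_{n≥1} (a_n^2+b_n^2) = 1/4 ∫_{-4}^{4} h(θ)^2 dθ = 104.
Subtract a_0^2/2 = 8: Σ (a_n^2+b_n^2) = 96.

96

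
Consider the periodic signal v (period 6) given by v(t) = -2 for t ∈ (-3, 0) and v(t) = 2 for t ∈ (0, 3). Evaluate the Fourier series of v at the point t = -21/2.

2

t = -21/2 differs from t = 3/2 by -2 full period(s), and the series is 6-periodic.
v is continuous at t = 3/2 with value 2, so the series converges to 2 there.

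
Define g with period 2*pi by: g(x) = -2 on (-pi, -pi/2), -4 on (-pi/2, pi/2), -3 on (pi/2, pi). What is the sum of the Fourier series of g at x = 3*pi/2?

x = 3*pi/2 differs from x = -pi/2 by 1 full period(s), and the series is 2*pi-periodic.
At x = -pi/2 the one-sided limits are g(-pi/2^-) = -2 and g(-pi/2^+) = -4.
By Dirichlet's theorem the series converges to their average, [(-2) + (-4)]/2 = -3.

-3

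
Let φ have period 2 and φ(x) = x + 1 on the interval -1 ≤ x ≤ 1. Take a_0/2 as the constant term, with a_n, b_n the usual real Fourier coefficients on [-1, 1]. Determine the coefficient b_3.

b_3 = ∫_{-1}^{1} φ(x) sin(3*pi*x) dx.
Integrating by parts (boundary term plus one more integral), an antiderivative of (x + 1) sin(3*pi*x) is -x*cos(3*pi*x)/(3*pi) + sin(3*pi*x)/(9*pi**2) - cos(3*pi*x)/(3*pi); evaluating from -1 to 1: ∫_{-1}^{1} (x + 1) sin(3*pi*x) dx = (2/(3*pi)) - (0) = 2/(3*pi).
Hence b_3 = 2/(3*pi).

2/(3*pi)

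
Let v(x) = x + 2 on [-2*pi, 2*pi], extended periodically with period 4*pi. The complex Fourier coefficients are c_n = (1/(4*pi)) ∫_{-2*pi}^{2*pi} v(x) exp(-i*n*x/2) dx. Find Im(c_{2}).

Since v is real-valued, Im(c_{2}) = -(1/(4*pi)) ∫_{-2*pi}^{2*pi} v(x) sin(x) dx = -b_{2}/2.
Integrating by parts (boundary term plus one more integral), an antiderivative of (x + 2) sin(x) is -x*cos(x) + sin(x) - 2*cos(x); evaluating from -2*pi to 2*pi: ∫_{-2*pi}^{2*pi} (x + 2) sin(x) dx = (-2*pi - 2) - (-2 + 2*pi) = -4*pi.
Hence Im(c_{2}) = (-1/(4*pi))·(-4*pi) = 1.

1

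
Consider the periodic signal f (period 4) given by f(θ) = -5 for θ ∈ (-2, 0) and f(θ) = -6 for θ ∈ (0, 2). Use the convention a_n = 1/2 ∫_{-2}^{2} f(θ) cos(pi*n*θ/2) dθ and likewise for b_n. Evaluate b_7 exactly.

b_7 = 1/2 ∫_{-2}^{2} f(θ) sin(7*pi*θ/2) dθ.
Split the integral at the breakpoints.
Directly, an antiderivative of (-5) sin(7*pi*θ/2) is 10*cos(7*pi*θ/2)/(7*pi); evaluating from -2 to 0: ∫_{-2}^{0} (-5) sin(7*pi*θ/2) dθ = (10/(7*pi)) - (-10/(7*pi)) = 20/(7*pi).
Directly, an antiderivative of (-6) sin(7*pi*θ/2) is 12*cos(7*pi*θ/2)/(7*pi); evaluating from 0 to 2: ∫_{0}^{2} (-6) sin(7*pi*θ/2) dθ = (-12/(7*pi)) - (12/(7*pi)) = -24/(7*pi).
Summing the pieces and multiplying by (1/2) gives b_7 = -2/(7*pi).

-2/(7*pi)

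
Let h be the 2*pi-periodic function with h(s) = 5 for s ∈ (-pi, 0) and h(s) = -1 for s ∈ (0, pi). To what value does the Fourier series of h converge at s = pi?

2

At s = pi the one-sided limits are h(pi^-) = -1 and h(pi^+) = 5.
By Dirichlet's theorem the series converges to their average, [(-1) + (5)]/2 = 2.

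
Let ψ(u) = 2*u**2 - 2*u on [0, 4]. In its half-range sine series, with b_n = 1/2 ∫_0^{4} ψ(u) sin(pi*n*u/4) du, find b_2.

b_2 = 1/2 ∫_0^{4} (2*u**2 - 2*u) sin(pi*u/2) du.
Integrating by parts twice (tabular method), an antiderivative of (2*u**2 - 2*u) sin(pi*u/2) is -4*u**2*cos(pi*u/2)/pi + 16*u*sin(pi*u/2)/pi**2 + 4*u*cos(pi*u/2)/pi - 8*sin(pi*u/2)/pi**2 + 32*cos(pi*u/2)/pi**3; evaluating from 0 to 4: ∫_{0}^{4} (2*u**2 - 2*u) sin(pi*u/2) du = (-48/pi + 32/pi**3) - (32/pi**3) = -48/pi.
Hence b_2 = (1/2)·(-48/pi) = -24/pi.

-24/pi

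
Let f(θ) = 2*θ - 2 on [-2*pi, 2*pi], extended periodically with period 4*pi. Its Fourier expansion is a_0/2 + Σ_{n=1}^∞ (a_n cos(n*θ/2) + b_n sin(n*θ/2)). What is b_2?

b_2 = (1/(2*pi)) ∫_{-2*pi}^{2*pi} f(θ) sin(θ) dθ.
Integrating by parts (boundary term plus one more integral), an antiderivative of (2*θ - 2) sin(θ) is -2*θ*cos(θ) + 2*sin(θ) + 2*cos(θ); evaluating from -2*pi to 2*pi: ∫_{-2*pi}^{2*pi} (2*θ - 2) sin(θ) dθ = (2 - 4*pi) - (2 + 4*pi) = -8*pi.
Hence b_2 = (1/(2*pi))·(-8*pi) = -4.

-4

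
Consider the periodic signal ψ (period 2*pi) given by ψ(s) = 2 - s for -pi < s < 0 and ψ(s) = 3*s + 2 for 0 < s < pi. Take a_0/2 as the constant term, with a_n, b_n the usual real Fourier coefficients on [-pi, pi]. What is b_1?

2

b_1 = 1/pi ∫_{-pi}^{pi} ψ(s) sin(s) ds.
Split the integral at the breakpoints.
Integrating by parts (boundary term plus one more integral), an antiderivative of (2 - s) sin(s) is s*cos(s) - sin(s) - 2*cos(s); evaluating from -pi to 0: ∫_{-pi}^{0} (2 - s) sin(s) ds = (-2) - (2 + pi) = -4 - pi.
Integrating by parts (boundary term plus one more integral), an antiderivative of (3*s + 2) sin(s) is -3*s*cos(s) + 3*sin(s) - 2*cos(s); evaluating from 0 to pi: ∫_{0}^{pi} (3*s + 2) sin(s) ds = (2 + 3*pi) - (-2) = 4 + 3*pi.
Summing the pieces and multiplying by (1/pi) gives b_1 = 2.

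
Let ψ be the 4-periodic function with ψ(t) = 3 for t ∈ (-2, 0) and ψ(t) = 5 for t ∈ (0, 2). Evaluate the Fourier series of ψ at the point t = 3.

t = 3 differs from t = -1 by 1 full period(s), and the series is 4-periodic.
ψ is continuous at t = -1 with value 3, so the series converges to 3 there.

3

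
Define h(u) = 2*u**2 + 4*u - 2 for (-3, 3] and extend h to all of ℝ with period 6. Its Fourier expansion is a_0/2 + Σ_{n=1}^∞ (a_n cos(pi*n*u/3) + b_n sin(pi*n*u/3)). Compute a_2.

a_2 = 1/3 ∫_{-3}^{3} h(u) cos(2*pi*u/3) du.
Integrating by parts twice (tabular method), an antiderivative of (2*u**2 + 4*u - 2) cos(2*pi*u/3) is 3*u**2*sin(2*pi*u/3)/pi + 6*u*sin(2*pi*u/3)/pi + 9*u*cos(2*pi*u/3)/pi**2 - 3*sin(2*pi*u/3)/pi - 27*sin(2*pi*u/3)/(2*pi**3) + 9*cos(2*pi*u/3)/pi**2; evaluating from -3 to 3: ∫_{-3}^{3} (2*u**2 + 4*u - 2) cos(2*pi*u/3) du = (36/pi**2) - (-18/pi**2) = 54/pi**2.
Hence a_2 = (1/3)·(54/pi**2) = 18/pi**2.

18/pi**2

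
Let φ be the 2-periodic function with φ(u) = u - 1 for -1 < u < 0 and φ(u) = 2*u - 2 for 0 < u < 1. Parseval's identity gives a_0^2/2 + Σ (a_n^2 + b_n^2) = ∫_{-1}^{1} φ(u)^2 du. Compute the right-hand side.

11/3

∫_{-1}^{1} φ(u)^2 du = 11/3.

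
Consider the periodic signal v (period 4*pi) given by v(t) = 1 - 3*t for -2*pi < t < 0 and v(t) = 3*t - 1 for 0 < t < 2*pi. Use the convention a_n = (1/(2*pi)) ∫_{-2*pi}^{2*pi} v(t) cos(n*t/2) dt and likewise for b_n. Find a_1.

-24/pi

a_1 = (1/(2*pi)) ∫_{-2*pi}^{2*pi} v(t) cos(t/2) dt.
Split the integral at the breakpoints.
Integrating by parts (boundary term plus one more integral), an antiderivative of (1 - 3*t) cos(t/2) is -6*t*sin(t/2) + 2*sin(t/2) - 12*cos(t/2); evaluating from -2*pi to 0: ∫_{-2*pi}^{0} (1 - 3*t) cos(t/2) dt = (-12) - (12) = -24.
Integrating by parts (boundary term plus one more integral), an antiderivative of (3*t - 1) cos(t/2) is 6*t*sin(t/2) - 2*sin(t/2) + 12*cos(t/2); evaluating from 0 to 2*pi: ∫_{0}^{2*pi} (3*t - 1) cos(t/2) dt = (-12) - (12) = -24.
Summing the pieces and multiplying by (1/(2*pi)) gives a_1 = -24/pi.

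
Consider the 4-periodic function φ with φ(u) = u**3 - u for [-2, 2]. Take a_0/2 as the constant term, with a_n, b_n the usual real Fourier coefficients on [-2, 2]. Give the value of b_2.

b_2 = 1/2 ∫_{-2}^{2} φ(u) sin(pi*u) du.
φ is odd and sin(pi*u) is odd, so the integrand is even and b_2 = ∫_0^{2} φ(u) sin(pi*u) du.
Integrating by parts three times (tabular method), an antiderivative of (u**3 - u) sin(pi*u) is -u**3*cos(pi*u)/pi + 3*u**2*sin(pi*u)/pi**2 + 6*u*cos(pi*u)/pi**3 + u*cos(pi*u)/pi - sin(pi*u)/pi**2 - 6*sin(pi*u)/pi**4; evaluating from 0 to 2: ∫_{0}^{2} (u**3 - u) sin(pi*u) du = (-6/pi + 12/pi**3) - (0) = -6/pi + 12/pi**3.
Hence b_2 = -6/pi + 12/pi**3.

-6/pi + 12/pi**3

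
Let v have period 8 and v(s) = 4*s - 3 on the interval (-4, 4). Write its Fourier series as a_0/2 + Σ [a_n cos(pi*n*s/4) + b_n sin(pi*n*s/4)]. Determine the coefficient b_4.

-8/pi

b_4 = 1/4 ∫_{-4}^{4} v(s) sin(pi*s) ds.
Integrating by parts (boundary term plus one more integral), an antiderivative of (4*s - 3) sin(pi*s) is -4*s*cos(pi*s)/pi + 4*sin(pi*s)/pi**2 + 3*cos(pi*s)/pi; evaluating from -4 to 4: ∫_{-4}^{4} (4*s - 3) sin(pi*s) ds = (-13/pi) - (19/pi) = -32/pi.
Hence b_4 = (1/4)·(-32/pi) = -8/pi.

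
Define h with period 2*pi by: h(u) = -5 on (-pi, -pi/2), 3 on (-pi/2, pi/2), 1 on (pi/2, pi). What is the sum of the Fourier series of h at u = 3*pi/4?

h is continuous at u = 3*pi/4 with value 1, so the series converges to 1 there.

1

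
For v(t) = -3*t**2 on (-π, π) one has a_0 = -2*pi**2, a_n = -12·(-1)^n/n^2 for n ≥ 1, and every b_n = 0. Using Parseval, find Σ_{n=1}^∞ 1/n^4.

Parseval: a_0^2/2 + Σ a_n^2 = (1/π) ∫_{-π}^{π} v(t)^2 dt = 18*pi**4/5.
Subtract a_0^2/2 = 2*pi**4: Σ a_n^2 = 8*pi**4/5.
Since a_n^2 = 144/n^4, Σ 1/n^4 = pi**4/90.

pi**4/90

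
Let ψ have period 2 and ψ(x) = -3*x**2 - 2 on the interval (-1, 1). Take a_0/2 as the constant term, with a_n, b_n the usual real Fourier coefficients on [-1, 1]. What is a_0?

a_0 = ∫_{-1}^{1} ψ(x) dx = -6.

-6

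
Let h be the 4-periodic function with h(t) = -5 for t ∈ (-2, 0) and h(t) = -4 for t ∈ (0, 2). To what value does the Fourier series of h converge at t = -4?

t = -4 differs from t = 0 by -1 full period(s), and the series is 4-periodic.
At t = 0 the one-sided limits are h(0^-) = -5 and h(0^+) = -4.
By Dirichlet's theorem the series converges to their average, [(-5) + (-4)]/2 = -9/2.

-9/2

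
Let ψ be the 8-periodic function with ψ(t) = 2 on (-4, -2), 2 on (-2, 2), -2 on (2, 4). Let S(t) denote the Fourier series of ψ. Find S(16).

2

t = 16 differs from t = 0 by 2 full period(s), and the series is 8-periodic.
ψ is continuous at t = 0 with value 2, so the series converges to 2 there.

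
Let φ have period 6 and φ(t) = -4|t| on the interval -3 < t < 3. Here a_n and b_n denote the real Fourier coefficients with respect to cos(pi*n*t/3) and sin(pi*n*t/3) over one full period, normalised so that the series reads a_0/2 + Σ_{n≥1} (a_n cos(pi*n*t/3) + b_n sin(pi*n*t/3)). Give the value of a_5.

48/(25*pi**2)

a_5 = 1/3 ∫_{-3}^{3} φ(t) cos(5*pi*t/3) dt.
φ is even and cos(5*pi*t/3) is even, so the integrand is even and a_5 = 2/3 ∫_0^{3} φ(t) cos(5*pi*t/3) dt.
Integrating by parts (boundary term plus one more integral), an antiderivative of (-4*t) cos(5*pi*t/3) is -12*t*sin(5*pi*t/3)/(5*pi) - 36*cos(5*pi*t/3)/(25*pi**2); evaluating from 0 to 3: ∫_{0}^{3} (-4*t) cos(5*pi*t/3) dt = (36/(25*pi**2)) - (-36/(25*pi**2)) = 72/(25*pi**2).
Hence a_5 = (2/3)·(72/(25*pi**2)) = 48/(25*pi**2).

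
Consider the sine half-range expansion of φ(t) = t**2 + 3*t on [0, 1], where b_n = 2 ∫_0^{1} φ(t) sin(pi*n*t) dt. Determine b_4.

b_4 = 2 ∫_0^{1} (t**2 + 3*t) sin(4*pi*t) dt.
Integrating by parts twice (tabular method), an antiderivative of (t**2 + 3*t) sin(4*pi*t) is -t**2*cos(4*pi*t)/(4*pi) + t*sin(4*pi*t)/(8*pi**2) - 3*t*cos(4*pi*t)/(4*pi) + 3*sin(4*pi*t)/(16*pi**2) + cos(4*pi*t)/(32*pi**3); evaluating from 0 to 1: ∫_{0}^{1} (t**2 + 3*t) sin(4*pi*t) dt = ((1/32 - pi**2)/pi**3) - (1/(32*pi**3)) = -1/pi.
Hence b_4 = 2·(-1/pi) = -2/pi.

-2/pi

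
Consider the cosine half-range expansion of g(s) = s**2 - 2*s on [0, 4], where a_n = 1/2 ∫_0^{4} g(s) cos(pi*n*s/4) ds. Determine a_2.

a_2 = 1/2 ∫_0^{4} (s**2 - 2*s) cos(pi*s/2) ds.
Integrating by parts twice (tabular method), an antiderivative of (s**2 - 2*s) cos(pi*s/2) is 2*s**2*sin(pi*s/2)/pi - 4*s*sin(pi*s/2)/pi + 8*s*cos(pi*s/2)/pi**2 - 16*sin(pi*s/2)/pi**3 - 8*cos(pi*s/2)/pi**2; evaluating from 0 to 4: ∫_{0}^{4} (s**2 - 2*s) cos(pi*s/2) ds = (24/pi**2) - (-8/pi**2) = 32/pi**2.
Hence a_2 = (1/2)·(32/pi**2) = 16/pi**2.

16/pi**2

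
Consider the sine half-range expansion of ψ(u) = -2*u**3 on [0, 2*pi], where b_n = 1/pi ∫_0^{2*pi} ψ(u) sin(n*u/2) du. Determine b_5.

192/125 - 32*pi**2/5

b_5 = 1/pi ∫_0^{2*pi} (-2*u**3) sin(5*u/2) du.
Integrating by parts three times (tabular method), an antiderivative of (-2*u**3) sin(5*u/2) is 4*u**3*cos(5*u/2)/5 - 24*u**2*sin(5*u/2)/25 - 96*u*cos(5*u/2)/125 + 192*sin(5*u/2)/625; evaluating from 0 to 2*pi: ∫_{0}^{2*pi} (-2*u**3) sin(5*u/2) du = (32*pi*(6 - 25*pi**2)/125) - (0) = 32*pi*(6 - 25*pi**2)/125.
Hence b_5 = (1/pi)·(32*pi*(6 - 25*pi**2)/125) = 192/125 - 32*pi**2/5.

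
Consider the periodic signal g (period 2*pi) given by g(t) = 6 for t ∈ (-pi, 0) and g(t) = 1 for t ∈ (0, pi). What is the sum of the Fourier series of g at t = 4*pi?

t = 4*pi differs from t = 0 by 2 full period(s), and the series is 2*pi-periodic.
At t = 0 the one-sided limits are g(0^-) = 6 and g(0^+) = 1.
By Dirichlet's theorem the series converges to their average, [(6) + (1)]/2 = 7/2.

7/2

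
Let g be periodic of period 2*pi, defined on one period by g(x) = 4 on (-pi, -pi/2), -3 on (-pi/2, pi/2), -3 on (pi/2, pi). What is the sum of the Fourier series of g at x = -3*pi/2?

x = -3*pi/2 differs from x = pi/2 by -1 full period(s), and the series is 2*pi-periodic.
g is continuous at x = pi/2 with value -3, so the series converges to -3 there.

-3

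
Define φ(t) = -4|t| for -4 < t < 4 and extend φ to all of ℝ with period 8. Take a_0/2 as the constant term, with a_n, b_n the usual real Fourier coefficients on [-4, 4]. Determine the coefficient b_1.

0

b_1 = 1/4 ∫_{-4}^{4} φ(t) sin(pi*t/4) dt.
φ is even and sin(pi*t/4) is odd, so the integrand is odd over a symmetric interval and the integral vanishes.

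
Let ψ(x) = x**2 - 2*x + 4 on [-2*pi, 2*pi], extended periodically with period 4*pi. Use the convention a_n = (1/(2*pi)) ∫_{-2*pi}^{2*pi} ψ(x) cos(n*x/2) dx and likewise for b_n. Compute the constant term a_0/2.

a_0 = (1/(2*pi)) ∫_{-2*pi}^{2*pi} ψ(x) dx = (1/(2*pi)) · (16*pi*(3 + pi**2)/3) = 8 + 8*pi**2/3.
So the constant term a_0/2 = 4 + 4*pi**2/3.

4 + 4*pi**2/3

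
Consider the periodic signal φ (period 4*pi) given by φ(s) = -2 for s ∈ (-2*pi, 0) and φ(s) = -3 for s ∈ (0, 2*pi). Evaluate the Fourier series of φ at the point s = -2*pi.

At s = -2*pi the one-sided limits are φ(-2*pi^-) = -3 and φ(-2*pi^+) = -2.
By Dirichlet's theorem the series converges to their average, [(-3) + (-2)]/2 = -5/2.

-5/2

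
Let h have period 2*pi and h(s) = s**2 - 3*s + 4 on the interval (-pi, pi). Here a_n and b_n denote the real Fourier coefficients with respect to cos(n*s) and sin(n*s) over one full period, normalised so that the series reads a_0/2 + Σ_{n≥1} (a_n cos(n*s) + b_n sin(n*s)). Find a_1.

-4

a_1 = 1/pi ∫_{-pi}^{pi} h(s) cos(s) ds.
Integrating by parts twice (tabular method), an antiderivative of (s**2 - 3*s + 4) cos(s) is s**2*sin(s) - 3*s*sin(s) + 2*s*cos(s) + 2*sin(s) - 3*cos(s); evaluating from -pi to pi: ∫_{-pi}^{pi} (s**2 - 3*s + 4) cos(s) ds = (3 - 2*pi) - (3 + 2*pi) = -4*pi.
Hence a_1 = (1/pi)·(-4*pi) = -4.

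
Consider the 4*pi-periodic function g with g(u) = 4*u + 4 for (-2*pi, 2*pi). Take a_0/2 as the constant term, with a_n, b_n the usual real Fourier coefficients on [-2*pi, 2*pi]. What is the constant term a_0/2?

4

a_0 = (1/(2*pi)) ∫_{-2*pi}^{2*pi} g(u) du = (1/(2*pi)) · (16*pi) = 8.
So the constant term a_0/2 = 4.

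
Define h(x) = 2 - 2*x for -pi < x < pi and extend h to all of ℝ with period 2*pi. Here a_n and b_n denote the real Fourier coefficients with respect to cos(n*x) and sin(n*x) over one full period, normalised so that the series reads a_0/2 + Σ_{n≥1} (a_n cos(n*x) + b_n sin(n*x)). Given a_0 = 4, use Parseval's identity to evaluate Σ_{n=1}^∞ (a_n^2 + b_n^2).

8*pi**2/3

Parseval: a_0^2/2 + Σ_{n≥1} (a_n^2+b_n^2) = 1/pi ∫_{-pi}^{pi} h(x)^2 dx = 8 + 8*pi**2/3.
Subtract a_0^2/2 = 8: Σ (a_n^2+b_n^2) = 8*pi**2/3.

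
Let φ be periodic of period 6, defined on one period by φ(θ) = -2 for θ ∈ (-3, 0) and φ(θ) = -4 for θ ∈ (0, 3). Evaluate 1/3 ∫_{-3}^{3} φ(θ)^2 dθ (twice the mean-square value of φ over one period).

1/3 ∫_{-3}^{3} φ(θ)^2 dθ = 1/3 · (60) = 20.

20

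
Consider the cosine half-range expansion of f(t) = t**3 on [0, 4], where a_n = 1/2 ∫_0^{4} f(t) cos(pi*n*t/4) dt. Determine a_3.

a_3 = 1/2 ∫_0^{4} (t**3) cos(3*pi*t/4) dt.
Integrating by parts three times (tabular method), an antiderivative of (t**3) cos(3*pi*t/4) is 4*t**3*sin(3*pi*t/4)/(3*pi) + 16*t**2*cos(3*pi*t/4)/(3*pi**2) - 128*t*sin(3*pi*t/4)/(9*pi**3) - 512*cos(3*pi*t/4)/(27*pi**4); evaluating from 0 to 4: ∫_{0}^{4} (t**3) cos(3*pi*t/4) dt = (256*(2 - 9*pi**2)/(27*pi**4)) - (-512/(27*pi**4)) = 256*(4 - 9*pi**2)/(27*pi**4).
Hence a_3 = (1/2)·(256*(4 - 9*pi**2)/(27*pi**4)) = 128*(4 - 9*pi**2)/(27*pi**4).

128*(4 - 9*pi**2)/(27*pi**4)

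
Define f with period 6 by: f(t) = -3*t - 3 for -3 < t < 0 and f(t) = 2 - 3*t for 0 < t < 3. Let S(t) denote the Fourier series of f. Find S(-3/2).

f is continuous at t = -3/2 with value 3/2, so the series converges to 3/2 there.

3/2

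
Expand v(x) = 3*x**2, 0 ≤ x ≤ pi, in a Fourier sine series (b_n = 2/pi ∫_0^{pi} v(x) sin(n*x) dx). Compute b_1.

b_1 = 2/pi ∫_0^{pi} (3*x**2) sin(x) dx.
Integrating by parts twice (tabular method), an antiderivative of (3*x**2) sin(x) is -3*x**2*cos(x) + 6*x*sin(x) + 6*cos(x); evaluating from 0 to pi: ∫_{0}^{pi} (3*x**2) sin(x) dx = (-6 + 3*pi**2) - (6) = -12 + 3*pi**2.
Hence b_1 = (2/pi)·(-12 + 3*pi**2) = -24/pi + 6*pi.

-24/pi + 6*pi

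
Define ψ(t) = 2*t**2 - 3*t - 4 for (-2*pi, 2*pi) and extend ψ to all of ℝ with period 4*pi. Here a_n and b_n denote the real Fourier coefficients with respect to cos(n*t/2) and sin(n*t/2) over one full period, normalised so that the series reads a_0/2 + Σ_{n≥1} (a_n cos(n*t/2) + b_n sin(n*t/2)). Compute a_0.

-8 + 16*pi**2/3

a_0 = (1/(2*pi)) ∫_{-2*pi}^{2*pi} ψ(t) dt = (1/(2*pi)) · (-16*pi + 32*pi**3/3) = -8 + 16*pi**2/3.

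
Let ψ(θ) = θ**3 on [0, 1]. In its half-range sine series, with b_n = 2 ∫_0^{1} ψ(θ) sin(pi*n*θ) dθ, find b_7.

2*(-6 + 49*pi**2)/(343*pi**3)

b_7 = 2 ∫_0^{1} (θ**3) sin(7*pi*θ) dθ.
Integrating by parts three times (tabular method), an antiderivative of (θ**3) sin(7*pi*θ) is -θ**3*cos(7*pi*θ)/(7*pi) + 3*θ**2*sin(7*pi*θ)/(49*pi**2) + 6*θ*cos(7*pi*θ)/(343*pi**3) - 6*sin(7*pi*θ)/(2401*pi**4); evaluating from 0 to 1: ∫_{0}^{1} (θ**3) sin(7*pi*θ) dθ = ((-6 + 49*pi**2)/(343*pi**3)) - (0) = (-6 + 49*pi**2)/(343*pi**3).
Hence b_7 = 2·((-6 + 49*pi**2)/(343*pi**3)) = 2*(-6 + 49*pi**2)/(343*pi**3).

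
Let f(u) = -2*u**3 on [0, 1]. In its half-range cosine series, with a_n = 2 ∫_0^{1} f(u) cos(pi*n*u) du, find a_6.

a_6 = 2 ∫_0^{1} (-2*u**3) cos(6*pi*u) du.
Integrating by parts three times (tabular method), an antiderivative of (-2*u**3) cos(6*pi*u) is -u**3*sin(6*pi*u)/(3*pi) - u**2*cos(6*pi*u)/(6*pi**2) + u*sin(6*pi*u)/(18*pi**3) + cos(6*pi*u)/(108*pi**4); evaluating from 0 to 1: ∫_{0}^{1} (-2*u**3) cos(6*pi*u) du = ((1 - 18*pi**2)/(108*pi**4)) - (1/(108*pi**4)) = -1/(6*pi**2).
Hence a_6 = 2·(-1/(6*pi**2)) = -1/(3*pi**2).

-1/(3*pi**2)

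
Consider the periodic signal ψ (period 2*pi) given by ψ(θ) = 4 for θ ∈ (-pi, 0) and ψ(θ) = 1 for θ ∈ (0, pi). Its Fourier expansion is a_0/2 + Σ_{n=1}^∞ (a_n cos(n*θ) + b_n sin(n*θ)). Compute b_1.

-6/pi

b_1 = 1/pi ∫_{-pi}^{pi} ψ(θ) sin(θ) dθ.
Split the integral at the breakpoints.
Directly, an antiderivative of (4) sin(θ) is -4*cos(θ); evaluating from -pi to 0: ∫_{-pi}^{0} (4) sin(θ) dθ = (-4) - (4) = -8.
Directly, an antiderivative of (1) sin(θ) is -cos(θ); evaluating from 0 to pi: ∫_{0}^{pi} (1) sin(θ) dθ = (1) - (-1) = 2.
Summing the pieces and multiplying by (1/pi) gives b_1 = -6/pi.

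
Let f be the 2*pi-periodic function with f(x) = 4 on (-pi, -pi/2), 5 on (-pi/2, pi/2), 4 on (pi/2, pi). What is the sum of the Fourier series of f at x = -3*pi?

x = -3*pi differs from x = pi by -2 full period(s), and the series is 2*pi-periodic.
f is continuous at x = pi with value 4, so the series converges to 4 there.

4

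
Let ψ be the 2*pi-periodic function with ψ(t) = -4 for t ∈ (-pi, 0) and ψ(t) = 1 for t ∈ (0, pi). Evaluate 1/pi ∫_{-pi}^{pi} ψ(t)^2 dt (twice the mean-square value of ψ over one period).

17

1/pi ∫_{-pi}^{pi} ψ(t)^2 dt = 1/pi · (17*pi) = 17.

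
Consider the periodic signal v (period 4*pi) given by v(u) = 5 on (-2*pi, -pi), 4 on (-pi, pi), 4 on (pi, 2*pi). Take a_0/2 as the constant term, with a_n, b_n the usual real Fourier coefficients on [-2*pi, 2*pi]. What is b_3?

b_3 = (1/(2*pi)) ∫_{-2*pi}^{2*pi} v(u) sin(3*u/2) du.
Split the integral at the breakpoints.
Directly, an antiderivative of (5) sin(3*u/2) is -10*cos(3*u/2)/3; evaluating from -2*pi to -pi: ∫_{-2*pi}^{-pi} (5) sin(3*u/2) du = (0) - (10/3) = -10/3.
Directly, an antiderivative of (4) sin(3*u/2) is -8*cos(3*u/2)/3; evaluating from -pi to pi: ∫_{-pi}^{pi} (4) sin(3*u/2) du = (0) - (0) = 0.
Directly, an antiderivative of (4) sin(3*u/2) is -8*cos(3*u/2)/3; evaluating from pi to 2*pi: ∫_{pi}^{2*pi} (4) sin(3*u/2) du = (8/3) - (0) = 8/3.
Summing the pieces and multiplying by (1/(2*pi)) gives b_3 = -1/(3*pi).

-1/(3*pi)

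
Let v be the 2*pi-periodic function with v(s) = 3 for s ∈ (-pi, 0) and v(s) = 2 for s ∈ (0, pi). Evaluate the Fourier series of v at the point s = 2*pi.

s = 2*pi differs from s = 0 by 1 full period(s), and the series is 2*pi-periodic.
At s = 0 the one-sided limits are v(0^-) = 3 and v(0^+) = 2.
By Dirichlet's theorem the series converges to their average, [(3) + (2)]/2 = 5/2.

5/2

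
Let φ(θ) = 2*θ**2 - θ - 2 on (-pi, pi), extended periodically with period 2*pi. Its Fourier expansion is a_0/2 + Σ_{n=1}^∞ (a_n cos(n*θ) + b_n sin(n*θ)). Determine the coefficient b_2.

1

b_2 = 1/pi ∫_{-pi}^{pi} φ(θ) sin(2*θ) dθ.
Integrating by parts twice (tabular method), an antiderivative of (2*θ**2 - θ - 2) sin(2*θ) is -θ**2*cos(2*θ) + θ*sin(2*θ) + θ*cos(2*θ)/2 - sin(2*θ)/4 + 3*cos(2*θ)/2; evaluating from -pi to pi: ∫_{-pi}^{pi} (2*θ**2 - θ - 2) sin(2*θ) dθ = (-pi**2 + 3/2 + pi/2) - (-pi**2 - pi/2 + 3/2) = pi.
Hence b_2 = (1/pi)·(pi) = 1.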